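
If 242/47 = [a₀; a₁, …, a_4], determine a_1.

6

242 ÷ 47 → quotient 5, remainder 7
47 ÷ 7 → quotient 6, remainder 5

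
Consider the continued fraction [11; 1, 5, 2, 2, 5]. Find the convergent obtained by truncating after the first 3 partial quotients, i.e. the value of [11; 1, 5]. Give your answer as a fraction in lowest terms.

71/6

a_0 = 11: 11/1
a_1 = 1: 12/1
a_2 = 5: 71/6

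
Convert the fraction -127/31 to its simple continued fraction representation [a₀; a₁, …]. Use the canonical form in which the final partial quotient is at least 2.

Apply division with remainder until the remainder is 0:
⌊-127/31⌋ = -5, remainder 28
⌊31/28⌋ = 1, remainder 3
⌊28/3⌋ = 9, remainder 1
⌊3/1⌋ = 3, remainder 0

[-5; 1, 9, 3]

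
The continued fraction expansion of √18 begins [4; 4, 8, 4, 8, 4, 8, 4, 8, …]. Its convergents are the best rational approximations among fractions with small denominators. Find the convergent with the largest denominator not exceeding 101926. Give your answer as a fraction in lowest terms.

161564/38081

a_0 = 4: 4/1  (≤ bound)
a_1 = 4: 17/4  (≤ bound)
a_2 = 8: 140/33  (≤ bound)
a_3 = 4: 577/136  (≤ bound)
a_4 = 8: 4756/1121  (≤ bound)
a_5 = 4: 19601/4620  (≤ bound)
a_6 = 8: 161564/38081  (≤ bound)
a_7 = 4: 665857/156944  (> 101926, stop)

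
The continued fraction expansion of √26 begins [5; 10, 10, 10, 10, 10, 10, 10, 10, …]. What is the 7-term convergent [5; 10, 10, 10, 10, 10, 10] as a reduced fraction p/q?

5357035/1050601

Build up convergents one term at a time:
a_0 = 5: 5/1
a_1 = 10: 51/10
a_2 = 10: 515/101
a_3 = 10: 5201/1020
a_4 = 10: 52525/10301
a_5 = 10: 530451/104030
a_6 = 10: 5357035/1050601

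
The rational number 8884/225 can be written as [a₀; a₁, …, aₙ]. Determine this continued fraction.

8884 = 39·225 + 109, so a_0 = 39
225 = 2·109 + 7, so a_1 = 2
109 = 15·7 + 4, so a_2 = 15
7 = 1·4 + 3, so a_3 = 1
4 = 1·3 + 1, so a_4 = 1
3 = 3·1 + 0, so a_5 = 3

[39; 2, 15, 1, 1, 3]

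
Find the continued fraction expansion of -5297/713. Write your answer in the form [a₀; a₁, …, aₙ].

[-8; 1, 1, 3, 33, 1, 2]

-5297 = -8·713 + 407, so a_0 = -8
713 = 1·407 + 306, so a_1 = 1
407 = 1·306 + 101, so a_2 = 1
306 = 3·101 + 3, so a_3 = 3
101 = 33·3 + 2, so a_4 = 33
3 = 1·2 + 1, so a_5 = 1
2 = 2·1 + 0, so a_6 = 2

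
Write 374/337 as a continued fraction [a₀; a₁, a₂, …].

[1; 9, 9, 4]

⌊374/337⌋ = 1, remainder 37
⌊337/37⌋ = 9, remainder 4
⌊37/4⌋ = 9, remainder 1
⌊4/1⌋ = 4, remainder 0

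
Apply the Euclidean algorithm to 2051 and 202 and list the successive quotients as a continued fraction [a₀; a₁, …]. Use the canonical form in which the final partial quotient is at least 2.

[10; 6, 1, 1, 15]

Run the Euclidean algorithm, recording each quotient:
2051 = 10·202 + 31, so a_0 = 10
202 = 6·31 + 16, so a_1 = 6
31 = 1·16 + 15, so a_2 = 1
16 = 1·15 + 1, so a_3 = 1
15 = 15·1 + 0, so a_4 = 15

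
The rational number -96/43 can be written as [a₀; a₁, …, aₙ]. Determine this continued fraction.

[-3; 1, 3, 3, 3]

⌊-96/43⌋ = -3, remainder 33
⌊43/33⌋ = 1, remainder 10
⌊33/10⌋ = 3, remainder 3
⌊10/3⌋ = 3, remainder 1
⌊3/1⌋ = 3, remainder 0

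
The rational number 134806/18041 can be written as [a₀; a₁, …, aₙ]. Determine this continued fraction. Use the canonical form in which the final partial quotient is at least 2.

⌊134806/18041⌋ = 7, remainder 8519
⌊18041/8519⌋ = 2, remainder 1003
⌊8519/1003⌋ = 8, remainder 495
⌊1003/495⌋ = 2, remainder 13
⌊495/13⌋ = 38, remainder 1
⌊13/1⌋ = 13, remainder 0

[7; 2, 8, 2, 38, 13]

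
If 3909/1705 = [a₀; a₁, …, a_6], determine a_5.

3909 ÷ 1705 → quotient 2, remainder 499
1705 ÷ 499 → quotient 3, remainder 208
499 ÷ 208 → quotient 2, remainder 83
208 ÷ 83 → quotient 2, remainder 42
83 ÷ 42 → quotient 1, remainder 41
42 ÷ 41 → quotient 1, remainder 1

1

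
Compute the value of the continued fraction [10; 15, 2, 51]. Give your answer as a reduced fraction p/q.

a_0 = 10: 10/1
a_1 = 15: 151/15
a_2 = 2: 312/31
a_3 = 51: 16063/1596

16063/1596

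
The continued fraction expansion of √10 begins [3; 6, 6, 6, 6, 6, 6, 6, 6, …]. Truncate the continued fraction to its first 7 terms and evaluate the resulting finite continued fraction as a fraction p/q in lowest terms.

a_0 = 3: 3/1
a_1 = 6: 19/6
a_2 = 6: 117/37
a_3 = 6: 721/228
a_4 = 6: 4443/1405
a_5 = 6: 27379/8658
a_6 = 6: 168717/53353

168717/53353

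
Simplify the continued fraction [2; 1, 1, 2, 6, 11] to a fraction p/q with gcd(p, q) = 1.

926/357

a_0 = 2: 2/1
a_1 = 1: 3/1
a_2 = 1: 5/2
a_3 = 2: 13/5
a_4 = 6: 83/32
a_5 = 11: 926/357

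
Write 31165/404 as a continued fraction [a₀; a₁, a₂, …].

Repeatedly divide and take the remainder:
31165 = 77·404 + 57, so a_0 = 77
404 = 7·57 + 5, so a_1 = 7
57 = 11·5 + 2, so a_2 = 11
5 = 2·2 + 1, so a_3 = 2
2 = 2·1 + 0, so a_4 = 2

[77; 7, 11, 2, 2]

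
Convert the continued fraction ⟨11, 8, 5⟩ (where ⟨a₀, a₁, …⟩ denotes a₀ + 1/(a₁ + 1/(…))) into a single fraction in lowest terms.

a_0 = 11: 11/1
a_1 = 8: 89/8
a_2 = 5: 456/41

456/41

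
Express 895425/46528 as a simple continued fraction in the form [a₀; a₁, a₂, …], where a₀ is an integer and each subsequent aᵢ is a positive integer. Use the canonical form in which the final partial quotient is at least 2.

[19; 4, 11, 1, 11, 9, 1, 7]

895425 ÷ 46528 → quotient 19, remainder 11393
46528 ÷ 11393 → quotient 4, remainder 956
11393 ÷ 956 → quotient 11, remainder 877
956 ÷ 877 → quotient 1, remainder 79
877 ÷ 79 → quotient 11, remainder 8
79 ÷ 8 → quotient 9, remainder 7
8 ÷ 7 → quotient 1, remainder 1
7 ÷ 1 → quotient 7, remainder 0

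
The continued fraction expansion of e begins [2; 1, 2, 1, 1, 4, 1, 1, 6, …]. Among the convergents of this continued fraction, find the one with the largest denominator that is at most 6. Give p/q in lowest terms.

11/4

List convergents until the denominator exceeds the bound:
a_0 = 2: 2/1  (≤ bound)
a_1 = 1: 3/1  (≤ bound)
a_2 = 2: 8/3  (≤ bound)
a_3 = 1: 11/4  (≤ bound)
a_4 = 1: 19/7  (> 6, stop)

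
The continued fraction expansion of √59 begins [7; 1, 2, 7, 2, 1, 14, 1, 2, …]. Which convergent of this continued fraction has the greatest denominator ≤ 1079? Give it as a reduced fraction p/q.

List convergents until the denominator exceeds the bound:
a_0 = 7: 7/1  (≤ bound)
a_1 = 1: 8/1  (≤ bound)
a_2 = 2: 23/3  (≤ bound)
a_3 = 7: 169/22  (≤ bound)
a_4 = 2: 361/47  (≤ bound)
a_5 = 1: 530/69  (≤ bound)
a_6 = 14: 7781/1013  (≤ bound)
a_7 = 1: 8311/1082  (> 1079, stop)

7781/1013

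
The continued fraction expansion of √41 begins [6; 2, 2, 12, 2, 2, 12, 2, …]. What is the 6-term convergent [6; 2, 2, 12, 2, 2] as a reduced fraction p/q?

a_0 = 6: 6/1
a_1 = 2: 13/2
a_2 = 2: 32/5
a_3 = 12: 397/62
a_4 = 2: 826/129
a_5 = 2: 2049/320

2049/320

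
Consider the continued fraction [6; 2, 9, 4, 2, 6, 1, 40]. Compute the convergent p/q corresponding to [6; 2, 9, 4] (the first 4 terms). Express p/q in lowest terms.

505/78

Start with 4.
9 + 1/(4/1) = 9 + 1/4 = 37/4
2 + 1/(37/4) = 2 + 4/37 = 78/37
6 + 1/(78/37) = 6 + 37/78 = 505/78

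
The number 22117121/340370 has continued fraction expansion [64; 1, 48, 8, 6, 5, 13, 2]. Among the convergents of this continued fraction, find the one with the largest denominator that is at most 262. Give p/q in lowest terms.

3184/49

a_0 = 64: 64/1  (≤ bound)
a_1 = 1: 65/1  (≤ bound)
a_2 = 48: 3184/49  (≤ bound)
a_3 = 8: 25537/393  (> 262, stop)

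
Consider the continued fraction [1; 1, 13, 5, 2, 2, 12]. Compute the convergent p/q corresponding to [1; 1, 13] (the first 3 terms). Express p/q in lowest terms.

Start with 13.
1 + 1/(13/1) = 1 + 1/13 = 14/13
1 + 1/(14/13) = 1 + 13/14 = 27/14

27/14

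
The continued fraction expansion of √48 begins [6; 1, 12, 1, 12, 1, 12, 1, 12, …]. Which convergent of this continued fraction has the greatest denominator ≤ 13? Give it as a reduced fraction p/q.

90/13

List convergents until the denominator exceeds the bound:
a_0 = 6: 6/1  (≤ bound)
a_1 = 1: 7/1  (≤ bound)
a_2 = 12: 90/13  (≤ bound)
a_3 = 1: 97/14  (> 13, stop)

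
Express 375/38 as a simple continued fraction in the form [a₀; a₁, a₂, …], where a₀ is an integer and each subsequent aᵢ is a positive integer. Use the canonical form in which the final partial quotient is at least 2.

[9; 1, 6, 1, 1, 2]

Apply division with remainder until the remainder is 0:
⌊375/38⌋ = 9, remainder 33
⌊38/33⌋ = 1, remainder 5
⌊33/5⌋ = 6, remainder 3
⌊5/3⌋ = 1, remainder 2
⌊3/2⌋ = 1, remainder 1
⌊2/1⌋ = 2, remainder 0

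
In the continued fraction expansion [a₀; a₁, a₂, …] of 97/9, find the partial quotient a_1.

⌊97/9⌋ = 10, remainder 7
⌊9/7⌋ = 1, remainder 2

1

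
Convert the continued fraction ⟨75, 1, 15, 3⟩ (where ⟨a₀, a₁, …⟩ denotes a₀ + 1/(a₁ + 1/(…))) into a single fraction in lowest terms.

3721/49

a_0 = 75: 75/1
a_1 = 1: 76/1
a_2 = 15: 1215/16
a_3 = 3: 3721/49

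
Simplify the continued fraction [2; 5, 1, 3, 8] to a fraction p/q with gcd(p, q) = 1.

Start with 8.
3 + 1/(8/1) = 3 + 1/8 = 25/8
1 + 1/(25/8) = 1 + 8/25 = 33/25
5 + 1/(33/25) = 5 + 25/33 = 190/33
2 + 1/(190/33) = 2 + 33/190 = 413/190

413/190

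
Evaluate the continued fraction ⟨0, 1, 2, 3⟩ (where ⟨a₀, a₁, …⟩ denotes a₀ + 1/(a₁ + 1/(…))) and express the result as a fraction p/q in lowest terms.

Collapse the nested fraction from the inside out:
Start with 3.
2 + 1/(3/1) = 2 + 1/3 = 7/3
1 + 1/(7/3) = 1 + 3/7 = 10/7
0 + 1/(10/7) = 0 + 7/10 = 7/10

7/10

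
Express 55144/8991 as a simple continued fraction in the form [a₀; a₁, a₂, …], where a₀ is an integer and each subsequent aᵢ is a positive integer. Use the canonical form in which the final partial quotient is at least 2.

⌊55144/8991⌋ = 6, remainder 1198
⌊8991/1198⌋ = 7, remainder 605
⌊1198/605⌋ = 1, remainder 593
⌊605/593⌋ = 1, remainder 12
⌊593/12⌋ = 49, remainder 5
⌊12/5⌋ = 2, remainder 2
⌊5/2⌋ = 2, remainder 1
⌊2/1⌋ = 2, remainder 0

[6; 7, 1, 1, 49, 2, 2, 2]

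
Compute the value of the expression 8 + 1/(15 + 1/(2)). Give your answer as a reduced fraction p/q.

250/31

a_0 = 8: 8/1
a_1 = 15: 121/15
a_2 = 2: 250/31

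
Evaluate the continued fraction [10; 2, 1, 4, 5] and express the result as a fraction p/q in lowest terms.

756/73

Build up convergents one term at a time:
a_0 = 10: 10/1
a_1 = 2: 21/2
a_2 = 1: 31/3
a_3 = 4: 145/14
a_4 = 5: 756/73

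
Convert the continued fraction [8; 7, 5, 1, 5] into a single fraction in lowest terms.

Use the convergent recurrence hₖ = aₖ·hₖ₋₁ + hₖ₋₂ (and likewise for the denominators kₖ):
a_0 = 8: 8/1
a_1 = 7: 57/7
a_2 = 5: 293/36
a_3 = 1: 350/43
a_4 = 5: 2043/251

2043/251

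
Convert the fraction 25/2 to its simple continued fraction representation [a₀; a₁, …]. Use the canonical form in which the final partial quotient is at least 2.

Repeatedly divide and take the remainder:
⌊25/2⌋ = 12, remainder 1
⌊2/1⌋ = 2, remainder 0

[12; 2]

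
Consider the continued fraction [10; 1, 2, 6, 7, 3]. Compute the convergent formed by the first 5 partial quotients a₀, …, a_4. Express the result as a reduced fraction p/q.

Collapse the nested fraction from the inside out:
Start with 7.
6 + 1/(7/1) = 6 + 1/7 = 43/7
2 + 1/(43/7) = 2 + 7/43 = 93/43
1 + 1/(93/43) = 1 + 43/93 = 136/93
10 + 1/(136/93) = 10 + 93/136 = 1453/136

1453/136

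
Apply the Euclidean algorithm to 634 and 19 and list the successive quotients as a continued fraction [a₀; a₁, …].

[33; 2, 1, 2, 2]

Run the Euclidean algorithm, recording each quotient:
634 ÷ 19 → quotient 33, remainder 7
19 ÷ 7 → quotient 2, remainder 5
7 ÷ 5 → quotient 1, remainder 2
5 ÷ 2 → quotient 2, remainder 1
2 ÷ 1 → quotient 2, remainder 0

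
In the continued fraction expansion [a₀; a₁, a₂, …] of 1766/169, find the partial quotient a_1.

Run the Euclidean algorithm, recording each quotient:
1766 ÷ 169 → quotient 10, remainder 76
169 ÷ 76 → quotient 2, remainder 17

2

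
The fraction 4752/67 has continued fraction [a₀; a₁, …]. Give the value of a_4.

⌊4752/67⌋ = 70, remainder 62
⌊67/62⌋ = 1, remainder 5
⌊62/5⌋ = 12, remainder 2
⌊5/2⌋ = 2, remainder 1
⌊2/1⌋ = 2, remainder 0

2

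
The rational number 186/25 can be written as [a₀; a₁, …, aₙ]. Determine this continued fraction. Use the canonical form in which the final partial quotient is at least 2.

[7; 2, 3, 1, 2]

186 ÷ 25 → quotient 7, remainder 11
25 ÷ 11 → quotient 2, remainder 3
11 ÷ 3 → quotient 3, remainder 2
3 ÷ 2 → quotient 1, remainder 1
2 ÷ 1 → quotient 2, remainder 0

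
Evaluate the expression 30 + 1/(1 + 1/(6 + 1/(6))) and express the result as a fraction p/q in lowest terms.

1327/43

Start with 6.
6 + 1/(6/1) = 6 + 1/6 = 37/6
1 + 1/(37/6) = 1 + 6/37 = 43/37
30 + 1/(43/37) = 30 + 37/43 = 1327/43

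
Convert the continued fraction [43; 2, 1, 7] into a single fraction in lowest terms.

Build up convergents one term at a time:
a_0 = 43: 43/1
a_1 = 2: 87/2
a_2 = 1: 130/3
a_3 = 7: 997/23

997/23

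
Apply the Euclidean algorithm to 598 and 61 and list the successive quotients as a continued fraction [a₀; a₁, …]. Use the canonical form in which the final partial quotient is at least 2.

[9; 1, 4, 12]

Apply division with remainder until the remainder is 0:
⌊598/61⌋ = 9, remainder 49
⌊61/49⌋ = 1, remainder 12
⌊49/12⌋ = 4, remainder 1
⌊12/1⌋ = 12, remainder 0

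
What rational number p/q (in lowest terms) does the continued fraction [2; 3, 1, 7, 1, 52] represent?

4178/1851

Start with 52.
1 + 1/(52/1) = 1 + 1/52 = 53/52
7 + 1/(53/52) = 7 + 52/53 = 423/53
1 + 1/(423/53) = 1 + 53/423 = 476/423
3 + 1/(476/423) = 3 + 423/476 = 1851/476
2 + 1/(1851/476) = 2 + 476/1851 = 4178/1851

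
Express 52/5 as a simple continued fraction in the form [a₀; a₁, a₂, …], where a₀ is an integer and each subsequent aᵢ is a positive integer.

⌊52/5⌋ = 10, remainder 2
⌊5/2⌋ = 2, remainder 1
⌊2/1⌋ = 2, remainder 0

[10; 2, 2]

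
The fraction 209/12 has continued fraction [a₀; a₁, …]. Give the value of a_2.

2

Repeatedly divide and take the remainder:
⌊209/12⌋ = 17, remainder 5
⌊12/5⌋ = 2, remainder 2
⌊5/2⌋ = 2, remainder 1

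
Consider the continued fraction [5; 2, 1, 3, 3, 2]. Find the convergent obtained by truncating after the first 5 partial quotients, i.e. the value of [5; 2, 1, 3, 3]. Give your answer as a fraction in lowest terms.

193/36

Starting at the tail and folding back:
Start with 3.
3 + 1/(3/1) = 3 + 1/3 = 10/3
1 + 1/(10/3) = 1 + 3/10 = 13/10
2 + 1/(13/10) = 2 + 10/13 = 36/13
5 + 1/(36/13) = 5 + 13/36 = 193/36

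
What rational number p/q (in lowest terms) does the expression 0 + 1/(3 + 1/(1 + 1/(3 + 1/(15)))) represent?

Start with 15.
3 + 1/(15/1) = 3 + 1/15 = 46/15
1 + 1/(46/15) = 1 + 15/46 = 61/46
3 + 1/(61/46) = 3 + 46/61 = 229/61
0 + 1/(229/61) = 0 + 61/229 = 61/229

61/229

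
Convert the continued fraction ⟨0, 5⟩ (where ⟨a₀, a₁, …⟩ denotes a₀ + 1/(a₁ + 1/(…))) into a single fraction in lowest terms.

Start with 5.
0 + 1/(5/1) = 0 + 1/5 = 1/5

1/5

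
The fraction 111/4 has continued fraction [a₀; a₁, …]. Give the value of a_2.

Repeatedly divide and take the remainder:
111 ÷ 4 → quotient 27, remainder 3
4 ÷ 3 → quotient 1, remainder 1
3 ÷ 1 → quotient 3, remainder 0

3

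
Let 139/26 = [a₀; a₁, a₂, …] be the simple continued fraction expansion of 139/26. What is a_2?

1

Apply division with remainder until the remainder is 0:
⌊139/26⌋ = 5, remainder 9
⌊26/9⌋ = 2, remainder 8
⌊9/8⌋ = 1, remainder 1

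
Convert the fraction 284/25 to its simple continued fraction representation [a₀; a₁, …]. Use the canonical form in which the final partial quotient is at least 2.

[11; 2, 1, 3, 2]

284 ÷ 25 → quotient 11, remainder 9
25 ÷ 9 → quotient 2, remainder 7
9 ÷ 7 → quotient 1, remainder 2
7 ÷ 2 → quotient 3, remainder 1
2 ÷ 1 → quotient 2, remainder 0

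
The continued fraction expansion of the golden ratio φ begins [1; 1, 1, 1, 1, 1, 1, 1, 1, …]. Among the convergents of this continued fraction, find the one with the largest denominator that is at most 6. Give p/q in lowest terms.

8/5

a_0 = 1: 1/1  (≤ bound)
a_1 = 1: 2/1  (≤ bound)
a_2 = 1: 3/2  (≤ bound)
a_3 = 1: 5/3  (≤ bound)
a_4 = 1: 8/5  (≤ bound)
a_5 = 1: 13/8  (> 6, stop)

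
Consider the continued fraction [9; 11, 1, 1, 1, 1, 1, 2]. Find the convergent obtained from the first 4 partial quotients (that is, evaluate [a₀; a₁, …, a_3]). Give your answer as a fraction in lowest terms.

a_0 = 9: 9/1
a_1 = 11: 100/11
a_2 = 1: 109/12
a_3 = 1: 209/23

209/23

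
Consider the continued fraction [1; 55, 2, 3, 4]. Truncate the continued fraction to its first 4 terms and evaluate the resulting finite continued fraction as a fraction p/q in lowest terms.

Start with 3.
2 + 1/(3/1) = 2 + 1/3 = 7/3
55 + 1/(7/3) = 55 + 3/7 = 388/7
1 + 1/(388/7) = 1 + 7/388 = 395/388

395/388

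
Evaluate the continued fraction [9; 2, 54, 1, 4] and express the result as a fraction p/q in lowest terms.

Use the convergent recurrence hₖ = aₖ·hₖ₋₁ + hₖ₋₂ (and likewise for the denominators kₖ):
a_0 = 9: 9/1
a_1 = 2: 19/2
a_2 = 54: 1035/109
a_3 = 1: 1054/111
a_4 = 4: 5251/553

5251/553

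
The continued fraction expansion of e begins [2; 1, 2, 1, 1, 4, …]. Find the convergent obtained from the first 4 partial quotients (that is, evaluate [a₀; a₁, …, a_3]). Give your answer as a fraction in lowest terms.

11/4

Use the convergent recurrence hₖ = aₖ·hₖ₋₁ + hₖ₋₂ (and likewise for the denominators kₖ):
a_0 = 2: 2/1
a_1 = 1: 3/1
a_2 = 2: 8/3
a_3 = 1: 11/4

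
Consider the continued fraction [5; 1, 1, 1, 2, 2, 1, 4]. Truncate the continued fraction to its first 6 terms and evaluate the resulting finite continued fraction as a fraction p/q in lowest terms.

107/19

a_0 = 5: 5/1
a_1 = 1: 6/1
a_2 = 1: 11/2
a_3 = 1: 17/3
a_4 = 2: 45/8
a_5 = 2: 107/19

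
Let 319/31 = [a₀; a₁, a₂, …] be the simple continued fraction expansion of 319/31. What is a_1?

3

Repeatedly divide and take the remainder:
319 ÷ 31 → quotient 10, remainder 9
31 ÷ 9 → quotient 3, remainder 4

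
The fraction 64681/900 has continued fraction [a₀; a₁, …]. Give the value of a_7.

7

64681 = 71·900 + 781, so a_0 = 71
900 = 1·781 + 119, so a_1 = 1
781 = 6·119 + 67, so a_2 = 6
119 = 1·67 + 52, so a_3 = 1
67 = 1·52 + 15, so a_4 = 1
52 = 3·15 + 7, so a_5 = 3
15 = 2·7 + 1, so a_6 = 2
7 = 7·1 + 0, so a_7 = 7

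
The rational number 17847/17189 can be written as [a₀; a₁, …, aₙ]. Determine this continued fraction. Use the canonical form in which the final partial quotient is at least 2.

[1; 26, 8, 8, 10]

⌊17847/17189⌋ = 1, remainder 658
⌊17189/658⌋ = 26, remainder 81
⌊658/81⌋ = 8, remainder 10
⌊81/10⌋ = 8, remainder 1
⌊10/1⌋ = 10, remainder 0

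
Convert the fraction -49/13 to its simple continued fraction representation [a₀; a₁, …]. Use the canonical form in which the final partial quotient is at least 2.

Run the Euclidean algorithm, recording each quotient:
-49 ÷ 13 → quotient -4, remainder 3
13 ÷ 3 → quotient 4, remainder 1
3 ÷ 1 → quotient 3, remainder 0

[-4; 4, 3]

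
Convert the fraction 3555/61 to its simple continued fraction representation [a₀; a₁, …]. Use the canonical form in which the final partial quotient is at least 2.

3555 ÷ 61 → quotient 58, remainder 17
61 ÷ 17 → quotient 3, remainder 10
17 ÷ 10 → quotient 1, remainder 7
10 ÷ 7 → quotient 1, remainder 3
7 ÷ 3 → quotient 2, remainder 1
3 ÷ 1 → quotient 3, remainder 0

[58; 3, 1, 1, 2, 3]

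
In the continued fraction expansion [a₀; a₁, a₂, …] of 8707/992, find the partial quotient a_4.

21

8707 = 8·992 + 771, so a_0 = 8
992 = 1·771 + 221, so a_1 = 1
771 = 3·221 + 108, so a_2 = 3
221 = 2·108 + 5, so a_3 = 2
108 = 21·5 + 3, so a_4 = 21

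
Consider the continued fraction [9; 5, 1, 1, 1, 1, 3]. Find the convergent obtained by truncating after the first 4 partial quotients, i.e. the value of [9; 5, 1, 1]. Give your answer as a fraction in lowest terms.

101/11

Starting at the tail and folding back:
Start with 1.
1 + 1/(1/1) = 1 + 1/1 = 2/1
5 + 1/(2/1) = 5 + 1/2 = 11/2
9 + 1/(11/2) = 9 + 2/11 = 101/11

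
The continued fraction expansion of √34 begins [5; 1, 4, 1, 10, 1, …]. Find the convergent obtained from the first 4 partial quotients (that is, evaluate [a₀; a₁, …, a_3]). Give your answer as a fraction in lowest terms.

a_0 = 5: 5/1
a_1 = 1: 6/1
a_2 = 4: 29/5
a_3 = 1: 35/6

35/6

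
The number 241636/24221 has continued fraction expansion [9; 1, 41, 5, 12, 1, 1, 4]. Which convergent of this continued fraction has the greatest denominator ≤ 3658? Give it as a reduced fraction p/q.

27784/2785

List convergents until the denominator exceeds the bound:
a_0 = 9: 9/1  (≤ bound)
a_1 = 1: 10/1  (≤ bound)
a_2 = 41: 419/42  (≤ bound)
a_3 = 5: 2105/211  (≤ bound)
a_4 = 12: 25679/2574  (≤ bound)
a_5 = 1: 27784/2785  (≤ bound)
a_6 = 1: 53463/5359  (> 3658, stop)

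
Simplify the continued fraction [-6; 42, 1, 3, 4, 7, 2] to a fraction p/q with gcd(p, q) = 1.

Use the convergent recurrence hₖ = aₖ·hₖ₋₁ + hₖ₋₂ (and likewise for the denominators kₖ):
a_0 = -6: -6/1
a_1 = 42: -251/42
a_2 = 1: -257/43
a_3 = 3: -1022/171
a_4 = 4: -4345/727
a_5 = 7: -31437/5260
a_6 = 2: -67219/11247

-67219/11247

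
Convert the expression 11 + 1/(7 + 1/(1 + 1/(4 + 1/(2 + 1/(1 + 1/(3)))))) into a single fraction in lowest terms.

5130/461

a_0 = 11: 11/1
a_1 = 7: 78/7
a_2 = 1: 89/8
a_3 = 4: 434/39
a_4 = 2: 957/86
a_5 = 1: 1391/125
a_6 = 3: 5130/461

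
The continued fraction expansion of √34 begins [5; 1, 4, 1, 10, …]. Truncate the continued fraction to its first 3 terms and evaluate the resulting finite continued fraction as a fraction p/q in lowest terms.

29/5

Starting at the tail and folding back:
Start with 4.
1 + 1/(4/1) = 1 + 1/4 = 5/4
5 + 1/(5/4) = 5 + 4/5 = 29/5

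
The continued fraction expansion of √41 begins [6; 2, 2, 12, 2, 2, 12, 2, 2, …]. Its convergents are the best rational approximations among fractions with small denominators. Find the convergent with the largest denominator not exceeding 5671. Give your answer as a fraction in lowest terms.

25414/3969

List convergents until the denominator exceeds the bound:
a_0 = 6: 6/1  (≤ bound)
a_1 = 2: 13/2  (≤ bound)
a_2 = 2: 32/5  (≤ bound)
a_3 = 12: 397/62  (≤ bound)
a_4 = 2: 826/129  (≤ bound)
a_5 = 2: 2049/320  (≤ bound)
a_6 = 12: 25414/3969  (≤ bound)
a_7 = 2: 52877/8258  (> 5671, stop)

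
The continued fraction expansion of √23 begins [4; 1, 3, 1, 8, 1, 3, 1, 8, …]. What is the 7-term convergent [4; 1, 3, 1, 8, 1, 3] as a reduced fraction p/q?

916/191

Compute successive convergents:
a_0 = 4: 4/1
a_1 = 1: 5/1
a_2 = 3: 19/4
a_3 = 1: 24/5
a_4 = 8: 211/44
a_5 = 1: 235/49
a_6 = 3: 916/191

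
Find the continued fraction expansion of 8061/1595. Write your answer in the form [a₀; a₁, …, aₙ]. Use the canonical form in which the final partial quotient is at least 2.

Run the Euclidean algorithm, recording each quotient:
⌊8061/1595⌋ = 5, remainder 86
⌊1595/86⌋ = 18, remainder 47
⌊86/47⌋ = 1, remainder 39
⌊47/39⌋ = 1, remainder 8
⌊39/8⌋ = 4, remainder 7
⌊8/7⌋ = 1, remainder 1
⌊7/1⌋ = 7, remainder 0

[5; 18, 1, 1, 4, 1, 7]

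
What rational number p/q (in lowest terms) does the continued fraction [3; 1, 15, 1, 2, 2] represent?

461/117

a_0 = 3: 3/1
a_1 = 1: 4/1
a_2 = 15: 63/16
a_3 = 1: 67/17
a_4 = 2: 197/50
a_5 = 2: 461/117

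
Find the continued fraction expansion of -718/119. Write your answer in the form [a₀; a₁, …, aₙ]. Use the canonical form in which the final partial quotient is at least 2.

[-7; 1, 28, 1, 3]

-718 = -7·119 + 115, so a_0 = -7
119 = 1·115 + 4, so a_1 = 1
115 = 28·4 + 3, so a_2 = 28
4 = 1·3 + 1, so a_3 = 1
3 = 3·1 + 0, so a_4 = 3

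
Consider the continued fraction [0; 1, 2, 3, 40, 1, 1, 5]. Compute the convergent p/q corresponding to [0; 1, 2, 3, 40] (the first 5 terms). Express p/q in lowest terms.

Build up convergents one term at a time:
a_0 = 0: 0/1
a_1 = 1: 1/1
a_2 = 2: 2/3
a_3 = 3: 7/10
a_4 = 40: 282/403

282/403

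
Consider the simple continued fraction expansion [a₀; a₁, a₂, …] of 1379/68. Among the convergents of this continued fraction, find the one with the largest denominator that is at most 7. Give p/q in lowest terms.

142/7

a_0 = 20: 20/1  (≤ bound)
a_1 = 3: 61/3  (≤ bound)
a_2 = 1: 81/4  (≤ bound)
a_3 = 1: 142/7  (≤ bound)
a_4 = 2: 365/18  (> 7, stop)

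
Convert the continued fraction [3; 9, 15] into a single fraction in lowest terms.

a_0 = 3: 3/1
a_1 = 9: 28/9
a_2 = 15: 423/136

423/136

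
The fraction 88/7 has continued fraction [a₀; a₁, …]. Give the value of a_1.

1

88 ÷ 7 → quotient 12, remainder 4
7 ÷ 4 → quotient 1, remainder 3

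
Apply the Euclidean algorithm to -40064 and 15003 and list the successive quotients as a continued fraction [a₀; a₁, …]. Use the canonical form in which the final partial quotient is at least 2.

Apply division with remainder until the remainder is 0:
-40064 ÷ 15003 → quotient -3, remainder 4945
15003 ÷ 4945 → quotient 3, remainder 168
4945 ÷ 168 → quotient 29, remainder 73
168 ÷ 73 → quotient 2, remainder 22
73 ÷ 22 → quotient 3, remainder 7
22 ÷ 7 → quotient 3, remainder 1
7 ÷ 1 → quotient 7, remainder 0

[-3; 3, 29, 2, 3, 3, 7]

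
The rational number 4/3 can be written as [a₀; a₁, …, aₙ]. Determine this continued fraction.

[1; 3]

4 = 1·3 + 1, so a_0 = 1
3 = 3·1 + 0, so a_1 = 3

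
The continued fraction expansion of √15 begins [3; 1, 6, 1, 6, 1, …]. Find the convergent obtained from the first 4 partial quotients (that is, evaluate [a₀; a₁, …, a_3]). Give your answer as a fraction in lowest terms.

31/8

Collapse the nested fraction from the inside out:
Start with 1.
6 + 1/(1/1) = 6 + 1/1 = 7/1
1 + 1/(7/1) = 1 + 1/7 = 8/7
3 + 1/(8/7) = 3 + 7/8 = 31/8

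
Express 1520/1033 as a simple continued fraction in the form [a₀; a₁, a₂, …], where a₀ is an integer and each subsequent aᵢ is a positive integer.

Run the Euclidean algorithm, recording each quotient:
1520 = 1·1033 + 487, so a_0 = 1
1033 = 2·487 + 59, so a_1 = 2
487 = 8·59 + 15, so a_2 = 8
59 = 3·15 + 14, so a_3 = 3
15 = 1·14 + 1, so a_4 = 1
14 = 14·1 + 0, so a_5 = 14

[1; 2, 8, 3, 1, 14]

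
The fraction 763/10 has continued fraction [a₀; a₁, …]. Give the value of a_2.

3

⌊763/10⌋ = 76, remainder 3
⌊10/3⌋ = 3, remainder 1
⌊3/1⌋ = 3, remainder 0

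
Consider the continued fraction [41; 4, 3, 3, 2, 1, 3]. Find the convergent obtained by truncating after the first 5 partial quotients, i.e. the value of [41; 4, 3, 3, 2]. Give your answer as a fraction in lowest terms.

4082/99

Collapse the nested fraction from the inside out:
Start with 2.
3 + 1/(2/1) = 3 + 1/2 = 7/2
3 + 1/(7/2) = 3 + 2/7 = 23/7
4 + 1/(23/7) = 4 + 7/23 = 99/23
41 + 1/(99/23) = 41 + 23/99 = 4082/99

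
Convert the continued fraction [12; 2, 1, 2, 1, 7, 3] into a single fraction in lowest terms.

3289/266

Start with 3.
7 + 1/(3/1) = 7 + 1/3 = 22/3
1 + 1/(22/3) = 1 + 3/22 = 25/22
2 + 1/(25/22) = 2 + 22/25 = 72/25
1 + 1/(72/25) = 1 + 25/72 = 97/72
2 + 1/(97/72) = 2 + 72/97 = 266/97
12 + 1/(266/97) = 12 + 97/266 = 3289/266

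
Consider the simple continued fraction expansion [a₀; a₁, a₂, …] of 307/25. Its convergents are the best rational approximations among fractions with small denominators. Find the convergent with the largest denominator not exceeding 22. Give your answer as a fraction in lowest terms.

86/7

a_0 = 12: 12/1  (≤ bound)
a_1 = 3: 37/3  (≤ bound)
a_2 = 1: 49/4  (≤ bound)
a_3 = 1: 86/7  (≤ bound)
a_4 = 3: 307/25  (> 22, stop)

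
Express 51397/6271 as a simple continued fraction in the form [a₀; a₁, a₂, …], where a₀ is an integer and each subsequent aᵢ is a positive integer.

[8; 5, 9, 1, 3, 15, 2]

⌊51397/6271⌋ = 8, remainder 1229
⌊6271/1229⌋ = 5, remainder 126
⌊1229/126⌋ = 9, remainder 95
⌊126/95⌋ = 1, remainder 31
⌊95/31⌋ = 3, remainder 2
⌊31/2⌋ = 15, remainder 1
⌊2/1⌋ = 2, remainder 0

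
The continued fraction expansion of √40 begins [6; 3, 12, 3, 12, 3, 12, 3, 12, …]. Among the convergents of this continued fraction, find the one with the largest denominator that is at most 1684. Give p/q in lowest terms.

a_0 = 6: 6/1  (≤ bound)
a_1 = 3: 19/3  (≤ bound)
a_2 = 12: 234/37  (≤ bound)
a_3 = 3: 721/114  (≤ bound)
a_4 = 12: 8886/1405  (≤ bound)
a_5 = 3: 27379/4329  (> 1684, stop)

8886/1405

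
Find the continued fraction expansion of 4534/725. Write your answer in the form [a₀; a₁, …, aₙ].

Apply division with remainder until the remainder is 0:
4534 ÷ 725 → quotient 6, remainder 184
725 ÷ 184 → quotient 3, remainder 173
184 ÷ 173 → quotient 1, remainder 11
173 ÷ 11 → quotient 15, remainder 8
11 ÷ 8 → quotient 1, remainder 3
8 ÷ 3 → quotient 2, remainder 2
3 ÷ 2 → quotient 1, remainder 1
2 ÷ 1 → quotient 2, remainder 0

[6; 3, 1, 15, 1, 2, 1, 2]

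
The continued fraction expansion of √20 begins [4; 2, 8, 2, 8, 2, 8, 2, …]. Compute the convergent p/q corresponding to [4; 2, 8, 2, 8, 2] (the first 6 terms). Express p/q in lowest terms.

a_0 = 4: 4/1
a_1 = 2: 9/2
a_2 = 8: 76/17
a_3 = 2: 161/36
a_4 = 8: 1364/305
a_5 = 2: 2889/646

2889/646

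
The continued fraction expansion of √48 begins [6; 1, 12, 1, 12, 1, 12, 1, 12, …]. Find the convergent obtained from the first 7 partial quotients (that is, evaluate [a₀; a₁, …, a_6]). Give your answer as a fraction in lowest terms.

17466/2521

Start with 12.
1 + 1/(12/1) = 1 + 1/12 = 13/12
12 + 1/(13/12) = 12 + 12/13 = 168/13
1 + 1/(168/13) = 1 + 13/168 = 181/168
12 + 1/(181/168) = 12 + 168/181 = 2340/181
1 + 1/(2340/181) = 1 + 181/2340 = 2521/2340
6 + 1/(2521/2340) = 6 + 2340/2521 = 17466/2521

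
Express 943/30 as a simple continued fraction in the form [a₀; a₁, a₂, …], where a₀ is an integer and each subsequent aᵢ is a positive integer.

[31; 2, 3, 4]

Repeatedly divide and take the remainder:
943 = 31·30 + 13, so a_0 = 31
30 = 2·13 + 4, so a_1 = 2
13 = 3·4 + 1, so a_2 = 3
4 = 4·1 + 0, so a_3 = 4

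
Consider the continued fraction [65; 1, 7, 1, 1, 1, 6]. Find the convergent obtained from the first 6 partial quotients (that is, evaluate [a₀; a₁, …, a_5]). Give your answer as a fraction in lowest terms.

1713/26

Use the convergent recurrence hₖ = aₖ·hₖ₋₁ + hₖ₋₂ (and likewise for the denominators kₖ):
a_0 = 65: 65/1
a_1 = 1: 66/1
a_2 = 7: 527/8
a_3 = 1: 593/9
a_4 = 1: 1120/17
a_5 = 1: 1713/26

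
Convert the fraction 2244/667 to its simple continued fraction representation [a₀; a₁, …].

Run the Euclidean algorithm, recording each quotient:
2244 ÷ 667 → quotient 3, remainder 243
667 ÷ 243 → quotient 2, remainder 181
243 ÷ 181 → quotient 1, remainder 62
181 ÷ 62 → quotient 2, remainder 57
62 ÷ 57 → quotient 1, remainder 5
57 ÷ 5 → quotient 11, remainder 2
5 ÷ 2 → quotient 2, remainder 1
2 ÷ 1 → quotient 2, remainder 0

[3; 2, 1, 2, 1, 11, 2, 2]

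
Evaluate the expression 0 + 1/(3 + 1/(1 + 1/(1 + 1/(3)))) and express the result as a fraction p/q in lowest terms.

Compute successive convergents:
a_0 = 0: 0/1
a_1 = 3: 1/3
a_2 = 1: 1/4
a_3 = 1: 2/7
a_4 = 3: 7/25

7/25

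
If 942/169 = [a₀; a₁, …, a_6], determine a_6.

Repeatedly divide and take the remainder:
⌊942/169⌋ = 5, remainder 97
⌊169/97⌋ = 1, remainder 72
⌊97/72⌋ = 1, remainder 25
⌊72/25⌋ = 2, remainder 22
⌊25/22⌋ = 1, remainder 3
⌊22/3⌋ = 7, remainder 1
⌊3/1⌋ = 3, remainder 0

3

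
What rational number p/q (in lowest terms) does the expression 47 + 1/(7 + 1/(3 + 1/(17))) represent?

Start with 17.
3 + 1/(17/1) = 3 + 1/17 = 52/17
7 + 1/(52/17) = 7 + 17/52 = 381/52
47 + 1/(381/52) = 47 + 52/381 = 17959/381

17959/381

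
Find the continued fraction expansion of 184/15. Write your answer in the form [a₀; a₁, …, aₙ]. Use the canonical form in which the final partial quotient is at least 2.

[12; 3, 1, 3]

⌊184/15⌋ = 12, remainder 4
⌊15/4⌋ = 3, remainder 3
⌊4/3⌋ = 1, remainder 1
⌊3/1⌋ = 3, remainder 0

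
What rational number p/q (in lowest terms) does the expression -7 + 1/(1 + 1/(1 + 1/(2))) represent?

Start with 2.
1 + 1/(2/1) = 1 + 1/2 = 3/2
1 + 1/(3/2) = 1 + 2/3 = 5/3
-7 + 1/(5/3) = -7 + 3/5 = -32/5

-32/5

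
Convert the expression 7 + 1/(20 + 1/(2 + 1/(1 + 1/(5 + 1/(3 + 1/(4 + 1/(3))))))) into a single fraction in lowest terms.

108028/15325

Start with 3.
4 + 1/(3/1) = 4 + 1/3 = 13/3
3 + 1/(13/3) = 3 + 3/13 = 42/13
5 + 1/(42/13) = 5 + 13/42 = 223/42
1 + 1/(223/42) = 1 + 42/223 = 265/223
2 + 1/(265/223) = 2 + 223/265 = 753/265
20 + 1/(753/265) = 20 + 265/753 = 15325/753
7 + 1/(15325/753) = 7 + 753/15325 = 108028/15325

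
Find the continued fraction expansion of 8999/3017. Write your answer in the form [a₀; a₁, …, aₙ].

[2; 1, 57, 52]

8999 ÷ 3017 → quotient 2, remainder 2965
3017 ÷ 2965 → quotient 1, remainder 52
2965 ÷ 52 → quotient 57, remainder 1
52 ÷ 1 → quotient 52, remainder 0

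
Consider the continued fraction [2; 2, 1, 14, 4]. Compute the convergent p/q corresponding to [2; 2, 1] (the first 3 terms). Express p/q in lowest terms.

7/3

a_0 = 2: 2/1
a_1 = 2: 5/2
a_2 = 1: 7/3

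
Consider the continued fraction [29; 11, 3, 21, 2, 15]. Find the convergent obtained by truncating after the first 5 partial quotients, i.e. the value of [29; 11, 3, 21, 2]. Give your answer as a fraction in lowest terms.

Start with 2.
21 + 1/(2/1) = 21 + 1/2 = 43/2
3 + 1/(43/2) = 3 + 2/43 = 131/43
11 + 1/(131/43) = 11 + 43/131 = 1484/131
29 + 1/(1484/131) = 29 + 131/1484 = 43167/1484

43167/1484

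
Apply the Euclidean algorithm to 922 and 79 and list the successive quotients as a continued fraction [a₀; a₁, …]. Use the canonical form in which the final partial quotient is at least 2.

[11; 1, 2, 26]

922 ÷ 79 → quotient 11, remainder 53
79 ÷ 53 → quotient 1, remainder 26
53 ÷ 26 → quotient 2, remainder 1
26 ÷ 1 → quotient 26, remainder 0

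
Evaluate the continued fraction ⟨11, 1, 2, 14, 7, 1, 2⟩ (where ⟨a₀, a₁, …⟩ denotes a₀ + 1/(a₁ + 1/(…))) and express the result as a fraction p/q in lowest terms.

Start with 2.
1 + 1/(2/1) = 1 + 1/2 = 3/2
7 + 1/(3/2) = 7 + 2/3 = 23/3
14 + 1/(23/3) = 14 + 3/23 = 325/23
2 + 1/(325/23) = 2 + 23/325 = 673/325
1 + 1/(673/325) = 1 + 325/673 = 998/673
11 + 1/(998/673) = 11 + 673/998 = 11651/998

11651/998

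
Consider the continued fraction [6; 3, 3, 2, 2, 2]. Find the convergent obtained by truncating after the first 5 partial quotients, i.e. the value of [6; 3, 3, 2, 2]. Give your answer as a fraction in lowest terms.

Start with 2.
2 + 1/(2/1) = 2 + 1/2 = 5/2
3 + 1/(5/2) = 3 + 2/5 = 17/5
3 + 1/(17/5) = 3 + 5/17 = 56/17
6 + 1/(56/17) = 6 + 17/56 = 353/56

353/56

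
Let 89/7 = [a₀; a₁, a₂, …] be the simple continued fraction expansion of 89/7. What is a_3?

Run the Euclidean algorithm, recording each quotient:
89 = 12·7 + 5, so a_0 = 12
7 = 1·5 + 2, so a_1 = 1
5 = 2·2 + 1, so a_2 = 2
2 = 2·1 + 0, so a_3 = 2

2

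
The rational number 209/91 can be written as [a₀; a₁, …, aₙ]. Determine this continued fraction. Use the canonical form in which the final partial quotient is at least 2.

[2; 3, 2, 1, 2, 3]

Run the Euclidean algorithm, recording each quotient:
⌊209/91⌋ = 2, remainder 27
⌊91/27⌋ = 3, remainder 10
⌊27/10⌋ = 2, remainder 7
⌊10/7⌋ = 1, remainder 3
⌊7/3⌋ = 2, remainder 1
⌊3/1⌋ = 3, remainder 0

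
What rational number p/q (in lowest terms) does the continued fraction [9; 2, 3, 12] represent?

Collapse the nested fraction from the inside out:
Start with 12.
3 + 1/(12/1) = 3 + 1/12 = 37/12
2 + 1/(37/12) = 2 + 12/37 = 86/37
9 + 1/(86/37) = 9 + 37/86 = 811/86

811/86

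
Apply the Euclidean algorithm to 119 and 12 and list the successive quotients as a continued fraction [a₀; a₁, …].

[9; 1, 11]

119 = 9·12 + 11, so a_0 = 9
12 = 1·11 + 1, so a_1 = 1
11 = 11·1 + 0, so a_2 = 11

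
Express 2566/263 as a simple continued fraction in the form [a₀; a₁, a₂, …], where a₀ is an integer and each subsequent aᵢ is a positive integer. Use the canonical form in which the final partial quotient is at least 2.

[9; 1, 3, 9, 7]

2566 = 9·263 + 199, so a_0 = 9
263 = 1·199 + 64, so a_1 = 1
199 = 3·64 + 7, so a_2 = 3
64 = 9·7 + 1, so a_3 = 9
7 = 7·1 + 0, so a_4 = 7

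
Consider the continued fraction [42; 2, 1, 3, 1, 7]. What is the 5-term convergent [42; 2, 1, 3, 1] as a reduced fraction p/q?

Use the convergent recurrence hₖ = aₖ·hₖ₋₁ + hₖ₋₂ (and likewise for the denominators kₖ):
a_0 = 42: 42/1
a_1 = 2: 85/2
a_2 = 1: 127/3
a_3 = 3: 466/11
a_4 = 1: 593/14

593/14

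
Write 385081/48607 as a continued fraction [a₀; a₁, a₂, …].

[7; 1, 11, 1, 7, 15, 10, 3]

385081 = 7·48607 + 44832, so a_0 = 7
48607 = 1·44832 + 3775, so a_1 = 1
44832 = 11·3775 + 3307, so a_2 = 11
3775 = 1·3307 + 468, so a_3 = 1
3307 = 7·468 + 31, so a_4 = 7
468 = 15·31 + 3, so a_5 = 15
31 = 10·3 + 1, so a_6 = 10
3 = 3·1 + 0, so a_7 = 3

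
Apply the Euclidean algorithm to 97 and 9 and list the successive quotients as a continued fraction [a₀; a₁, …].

97 ÷ 9 → quotient 10, remainder 7
9 ÷ 7 → quotient 1, remainder 2
7 ÷ 2 → quotient 3, remainder 1
2 ÷ 1 → quotient 2, remainder 0

[10; 1, 3, 2]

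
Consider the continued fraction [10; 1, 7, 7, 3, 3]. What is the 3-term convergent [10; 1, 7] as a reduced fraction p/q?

87/8

Start with 7.
1 + 1/(7/1) = 1 + 1/7 = 8/7
10 + 1/(8/7) = 10 + 7/8 = 87/8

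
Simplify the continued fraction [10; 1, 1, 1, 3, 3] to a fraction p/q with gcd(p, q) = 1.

383/36

Compute successive convergents:
a_0 = 10: 10/1
a_1 = 1: 11/1
a_2 = 1: 21/2
a_3 = 1: 32/3
a_4 = 3: 117/11
a_5 = 3: 383/36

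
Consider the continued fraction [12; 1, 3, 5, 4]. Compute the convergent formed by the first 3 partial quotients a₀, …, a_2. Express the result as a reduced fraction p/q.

a_0 = 12: 12/1
a_1 = 1: 13/1
a_2 = 3: 51/4

51/4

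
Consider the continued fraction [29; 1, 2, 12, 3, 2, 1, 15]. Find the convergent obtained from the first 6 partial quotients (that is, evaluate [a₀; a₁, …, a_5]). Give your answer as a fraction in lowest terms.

a_0 = 29: 29/1
a_1 = 1: 30/1
a_2 = 2: 89/3
a_3 = 12: 1098/37
a_4 = 3: 3383/114
a_5 = 2: 7864/265

7864/265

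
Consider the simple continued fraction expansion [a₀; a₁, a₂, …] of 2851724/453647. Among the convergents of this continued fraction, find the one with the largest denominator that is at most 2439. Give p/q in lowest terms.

a_0 = 6: 6/1  (≤ bound)
a_1 = 3: 19/3  (≤ bound)
a_2 = 2: 44/7  (≤ bound)
a_3 = 40: 1779/283  (≤ bound)
a_4 = 13: 23171/3686  (> 2439, stop)

1779/283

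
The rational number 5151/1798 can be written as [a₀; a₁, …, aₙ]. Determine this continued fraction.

5151 ÷ 1798 → quotient 2, remainder 1555
1798 ÷ 1555 → quotient 1, remainder 243
1555 ÷ 243 → quotient 6, remainder 97
243 ÷ 97 → quotient 2, remainder 49
97 ÷ 49 → quotient 1, remainder 48
49 ÷ 48 → quotient 1, remainder 1
48 ÷ 1 → quotient 48, remainder 0

[2; 1, 6, 2, 1, 1, 48]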